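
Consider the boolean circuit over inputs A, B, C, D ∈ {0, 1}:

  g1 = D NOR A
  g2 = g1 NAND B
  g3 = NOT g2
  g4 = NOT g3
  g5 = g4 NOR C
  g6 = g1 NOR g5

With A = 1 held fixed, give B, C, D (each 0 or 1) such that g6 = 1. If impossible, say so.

Check with A = 1 and B=1, C=1, D=0:
g1 = D NOR A = 0 NOR 1 = 0
g2 = g1 NAND B = 0 NAND 1 = 1
g3 = NOT g2 = NOT 1 = 0
g4 = NOT g3 = NOT 0 = 1
g5 = g4 NOR C = 1 NOR 1 = 0
g6 = g1 NOR g5 = 0 NOR 0 = 1
So g6 = 1.

B=1 C=1 D=0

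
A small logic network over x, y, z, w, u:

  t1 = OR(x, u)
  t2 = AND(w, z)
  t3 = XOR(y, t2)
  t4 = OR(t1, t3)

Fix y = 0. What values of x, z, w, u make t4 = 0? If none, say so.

x=0, z=0, w=1, u=0

Check with y = 0 and x=0, z=0, w=1, u=0:
t1 = OR(x, u) = OR(0, 0) = 0
t2 = AND(w, z) = AND(1, 0) = 0
t3 = XOR(y, t2) = XOR(0, 0) = 0
t4 = OR(t1, t3) = OR(0, 0) = 0
So t4 = 0.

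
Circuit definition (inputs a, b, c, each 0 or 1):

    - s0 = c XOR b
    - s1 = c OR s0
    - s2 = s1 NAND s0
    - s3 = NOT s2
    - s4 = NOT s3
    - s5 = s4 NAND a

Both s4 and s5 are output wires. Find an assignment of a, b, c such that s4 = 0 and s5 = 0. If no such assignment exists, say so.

no solution exists

Across all 8 input combinations, none give both s4 = 0 and s5 = 0.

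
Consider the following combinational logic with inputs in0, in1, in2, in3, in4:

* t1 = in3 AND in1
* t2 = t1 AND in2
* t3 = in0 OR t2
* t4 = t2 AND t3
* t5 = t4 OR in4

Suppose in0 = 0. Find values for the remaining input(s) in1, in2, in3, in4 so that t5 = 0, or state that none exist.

Check with in0 = 0 and in1=1, in2=0, in3=0, in4=0:
t1 = in3 AND in1 = 0 AND 1 = 0
t2 = t1 AND in2 = 0 AND 0 = 0
t3 = in0 OR t2 = 0 OR 0 = 0
t4 = t2 AND t3 = 0 AND 0 = 0
t5 = t4 OR in4 = 0 OR 0 = 0
So t5 = 0.

in1=1, in2=0, in3=0, in4=0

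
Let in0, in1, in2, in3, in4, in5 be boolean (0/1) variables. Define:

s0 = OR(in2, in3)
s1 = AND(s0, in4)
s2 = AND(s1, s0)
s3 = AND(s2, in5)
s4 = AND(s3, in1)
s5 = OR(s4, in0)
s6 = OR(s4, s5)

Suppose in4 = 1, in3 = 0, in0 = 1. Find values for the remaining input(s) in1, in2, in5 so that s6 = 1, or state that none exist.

Check with in4 = 1, in3 = 0, in0 = 1 and in1=1, in2=0, in5=1:
s0 = OR(in2, in3) = OR(0, 0) = 0
s1 = AND(s0, in4) = AND(0, 1) = 0
s2 = AND(s1, s0) = AND(0, 0) = 0
s3 = AND(s2, in5) = AND(0, 1) = 0
s4 = AND(s3, in1) = AND(0, 1) = 0
s5 = OR(s4, in0) = OR(0, 1) = 1
s6 = OR(s4, s5) = OR(0, 1) = 1
So s6 = 1.

in1=1 in2=0 in5=1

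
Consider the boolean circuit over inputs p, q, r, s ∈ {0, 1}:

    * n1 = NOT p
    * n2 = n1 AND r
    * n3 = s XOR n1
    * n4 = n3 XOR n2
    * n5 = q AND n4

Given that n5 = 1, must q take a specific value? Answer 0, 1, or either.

1

n5 = q AND n4 must be 1, so both q = 1 and n4 = 1.
n4 = n3 XOR n2 must be 1, so n3 and n2 differ.
Every assignment with n5 = 1 has q = 1; there are 4 such assignment(s).
  p=0, q=1, r=0, s=0
  p=0, q=1, r=1, s=1
  p=1, q=1, r=0, s=1
  p=1, q=1, r=1, s=1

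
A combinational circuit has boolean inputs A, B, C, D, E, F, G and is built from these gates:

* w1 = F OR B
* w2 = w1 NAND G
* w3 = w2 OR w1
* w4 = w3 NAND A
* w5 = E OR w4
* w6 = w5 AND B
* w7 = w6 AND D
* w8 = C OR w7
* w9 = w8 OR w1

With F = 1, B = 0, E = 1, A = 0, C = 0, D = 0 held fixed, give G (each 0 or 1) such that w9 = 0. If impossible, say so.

With F = 1, B = 0, E = 1, A = 0, C = 0, D = 0 fixed, none of the 2 settings of G give w9 = 0.
For example, with G=0:
w1 = F OR B = 1 OR 0 = 1
w2 = w1 NAND G = 1 NAND 0 = 1
w3 = w2 OR w1 = 1 OR 1 = 1
w4 = w3 NAND A = 1 NAND 0 = 1
w5 = E OR w4 = 1 OR 1 = 1
w6 = w5 AND B = 1 AND 0 = 0
w7 = w6 AND D = 0 AND 0 = 0
w8 = C OR w7 = 0 OR 0 = 0
w9 = w8 OR w1 = 0 OR 1 = 1
giving w9 = 1 ≠ 0.

no solution exists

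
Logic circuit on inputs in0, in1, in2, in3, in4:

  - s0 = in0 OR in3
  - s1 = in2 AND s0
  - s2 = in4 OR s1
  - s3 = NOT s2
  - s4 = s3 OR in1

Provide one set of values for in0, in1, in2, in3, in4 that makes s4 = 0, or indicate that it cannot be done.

in0=1, in1=0, in2=1, in3=0, in4=0

Check with in0=1, in1=0, in2=1, in3=0, in4=0:
s0 = in0 OR in3 = 1 OR 0 = 1
s1 = in2 AND s0 = 1 AND 1 = 1
s2 = in4 OR s1 = 0 OR 1 = 1
s3 = NOT s2 = NOT 1 = 0
s4 = s3 OR in1 = 0 OR 0 = 0
So s4 = 0 as required.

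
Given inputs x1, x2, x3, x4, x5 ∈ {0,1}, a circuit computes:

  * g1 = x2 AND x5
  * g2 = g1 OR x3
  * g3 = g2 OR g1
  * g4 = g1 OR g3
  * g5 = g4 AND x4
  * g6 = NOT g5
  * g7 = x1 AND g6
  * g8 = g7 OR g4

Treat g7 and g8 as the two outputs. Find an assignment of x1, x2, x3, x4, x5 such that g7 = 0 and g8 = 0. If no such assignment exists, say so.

x1=0 x2=0 x3=0 x4=0 x5=0

Check with x1=0 x2=0 x3=0 x4=0 x5=0:
g1 = x2 AND x5 = 0 AND 0 = 0
g2 = g1 OR x3 = 0 OR 0 = 0
g3 = g2 OR g1 = 0 OR 0 = 0
g4 = g1 OR g3 = 0 OR 0 = 0
g5 = g4 AND x4 = 0 AND 0 = 0
g6 = NOT g5 = NOT 0 = 1
g7 = x1 AND g6 = 0 AND 1 = 0
g8 = g7 OR g4 = 0 OR 0 = 0
So g7 = 0 and g8 = 0.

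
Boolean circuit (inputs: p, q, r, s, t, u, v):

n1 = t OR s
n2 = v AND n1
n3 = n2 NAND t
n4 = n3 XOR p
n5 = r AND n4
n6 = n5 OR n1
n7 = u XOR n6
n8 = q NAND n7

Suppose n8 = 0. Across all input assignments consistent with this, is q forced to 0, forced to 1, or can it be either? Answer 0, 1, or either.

n8 = q NAND n7 must be 0, so both q = 1 and n7 = 1.
n7 = u XOR n6 must be 1, so u and n6 differ.
Every assignment with n8 = 0 has q = 1; there are 32 such assignment(s).

1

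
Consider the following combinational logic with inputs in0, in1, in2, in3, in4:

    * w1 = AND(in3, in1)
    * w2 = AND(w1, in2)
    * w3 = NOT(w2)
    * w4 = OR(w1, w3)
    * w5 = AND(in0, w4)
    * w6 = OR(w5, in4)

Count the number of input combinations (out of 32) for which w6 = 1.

w6 = OR(w5, in4) must be 1, so at least one of w5, in4 is 1.
Enumerating the 32 input combinations, 24 give w6 = 1 and 8 give w6 = 0.

24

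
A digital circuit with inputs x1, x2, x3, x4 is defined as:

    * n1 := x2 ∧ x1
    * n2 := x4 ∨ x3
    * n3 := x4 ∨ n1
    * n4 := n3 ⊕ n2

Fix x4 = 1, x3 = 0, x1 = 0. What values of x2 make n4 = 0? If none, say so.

n4 = n3 ⊕ n2 must be 0, so n3 and n2 are equal.
Check with x4 = 1, x3 = 0, x1 = 0 and x2=1:
n1 = x2 ∧ x1 = 1 ∧ 0 = 0
n2 = x4 ∨ x3 = 1 ∨ 0 = 1
n3 = x4 ∨ n1 = 1 ∨ 0 = 1
n4 = n3 ⊕ n2 = 1 ⊕ 1 = 0
So n4 = 0.

x2=1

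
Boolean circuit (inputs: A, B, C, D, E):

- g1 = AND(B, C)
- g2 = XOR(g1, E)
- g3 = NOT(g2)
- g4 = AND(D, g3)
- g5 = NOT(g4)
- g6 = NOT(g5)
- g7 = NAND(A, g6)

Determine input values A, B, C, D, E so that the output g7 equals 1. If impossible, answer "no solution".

g7 = NAND(A, g6) must be 1, so at least one of A, g6 is 0.
Check with A=1, B=0, C=1, D=1, E=1:
g1 = AND(B, C) = AND(0, 1) = 0
g2 = XOR(g1, E) = XOR(0, 1) = 1
g3 = NOT(g2) = NOT 1 = 0
g4 = AND(D, g3) = AND(1, 0) = 0
g5 = NOT(g4) = NOT 0 = 1
g6 = NOT(g5) = NOT 1 = 0
g7 = NAND(A, g6) = NAND(1, 0) = 1
So g7 = 1 as required.

A=1, B=0, C=1, D=1, E=1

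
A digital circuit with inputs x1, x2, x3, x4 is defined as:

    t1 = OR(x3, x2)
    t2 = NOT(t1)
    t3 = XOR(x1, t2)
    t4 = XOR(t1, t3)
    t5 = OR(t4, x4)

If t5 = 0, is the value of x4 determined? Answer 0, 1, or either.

0

t5 = OR(t4, x4) must be 0, so both t4 = 0 and x4 = 0.
Every assignment with t5 = 0 has x4 = 0; there are 4 such assignment(s).
  x1=1, x2=0, x3=0, x4=0
  x1=1, x2=0, x3=1, x4=0
  x1=1, x2=1, x3=0, x4=0
  x1=1, x2=1, x3=1, x4=0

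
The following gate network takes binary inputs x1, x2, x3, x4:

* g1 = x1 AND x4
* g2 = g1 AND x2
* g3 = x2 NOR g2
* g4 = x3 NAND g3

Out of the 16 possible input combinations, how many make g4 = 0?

g4 = x3 NAND g3 must be 0, so both x3 = 1 and g3 = 1.
g3 = x2 NOR g2 must be 1, so both x2 = 0 and g2 = 0.
g2 = g1 AND x2 must be 0, so at least one of g1, x2 is 0.
Satisfying assignments:
  x1=0, x2=0, x3=1, x4=0
  x1=0, x2=0, x3=1, x4=1
  x1=1, x2=0, x3=1, x4=0
  x1=1, x2=0, x3=1, x4=1

4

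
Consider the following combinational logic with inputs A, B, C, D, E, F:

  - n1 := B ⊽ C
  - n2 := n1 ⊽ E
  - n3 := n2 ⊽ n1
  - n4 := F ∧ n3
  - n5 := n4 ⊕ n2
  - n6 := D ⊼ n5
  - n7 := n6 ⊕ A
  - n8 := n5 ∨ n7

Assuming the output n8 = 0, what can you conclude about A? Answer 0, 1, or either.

1

n8 = n5 ∨ n7 must be 0, so both n5 = 0 and n7 = 0.
Every assignment with n8 = 0 has A = 1; there are 14 such assignment(s).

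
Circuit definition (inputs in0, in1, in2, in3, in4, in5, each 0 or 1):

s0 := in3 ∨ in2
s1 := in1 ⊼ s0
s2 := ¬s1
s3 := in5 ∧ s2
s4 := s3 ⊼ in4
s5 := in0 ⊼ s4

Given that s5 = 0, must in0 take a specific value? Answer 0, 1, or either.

s5 = in0 ⊼ s4 must be 0, so both in0 = 1 and s4 = 1.
Every assignment with s5 = 0 has in0 = 1; there are 29 such assignment(s).

1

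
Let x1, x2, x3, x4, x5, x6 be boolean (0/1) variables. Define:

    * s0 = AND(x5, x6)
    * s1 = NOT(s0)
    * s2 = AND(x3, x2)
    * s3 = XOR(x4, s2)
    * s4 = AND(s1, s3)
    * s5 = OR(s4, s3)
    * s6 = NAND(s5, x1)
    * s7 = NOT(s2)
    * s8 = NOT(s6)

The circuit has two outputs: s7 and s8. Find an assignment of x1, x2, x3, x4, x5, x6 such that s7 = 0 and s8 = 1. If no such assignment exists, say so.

x1=1 x2=1 x3=1 x4=0 x5=1 x6=0

Check with x1=1 x2=1 x3=1 x4=0 x5=1 x6=0:
s0 = AND(x5, x6) = AND(1, 0) = 0
s1 = NOT(s0) = NOT 0 = 1
s2 = AND(x3, x2) = AND(1, 1) = 1
s3 = XOR(x4, s2) = XOR(0, 1) = 1
s4 = AND(s1, s3) = AND(1, 1) = 1
s5 = OR(s4, s3) = OR(1, 1) = 1
s6 = NAND(s5, x1) = NAND(1, 1) = 0
s7 = NOT(s2) = NOT 1 = 0
s8 = NOT(s6) = NOT 0 = 1
So s7 = 0 and s8 = 1.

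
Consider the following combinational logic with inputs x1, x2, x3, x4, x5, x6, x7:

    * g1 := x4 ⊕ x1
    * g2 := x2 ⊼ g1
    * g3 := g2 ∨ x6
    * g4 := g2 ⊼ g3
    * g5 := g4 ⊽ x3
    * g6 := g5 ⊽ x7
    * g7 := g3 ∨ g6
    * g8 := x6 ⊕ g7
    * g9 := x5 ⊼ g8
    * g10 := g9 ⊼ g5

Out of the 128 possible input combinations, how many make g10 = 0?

36

g10 = g9 ⊼ g5 must be 0, so both g9 = 1 and g5 = 1.
g9 = x5 ⊼ g8 must be 1, so at least one of x5, g8 is 0.
Enumerating the 128 input combinations, 36 give g10 = 0 and 92 give g10 = 1.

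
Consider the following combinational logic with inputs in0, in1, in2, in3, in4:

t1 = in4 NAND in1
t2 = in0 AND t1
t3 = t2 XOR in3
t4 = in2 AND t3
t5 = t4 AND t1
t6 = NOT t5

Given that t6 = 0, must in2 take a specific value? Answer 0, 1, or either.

t6 = NOT t5 must be 0, so t5 = 1.
t5 = t4 AND t1 must be 1, so both t4 = 1 and t1 = 1.
Every assignment with t6 = 0 has in2 = 1; there are 6 such assignment(s).

1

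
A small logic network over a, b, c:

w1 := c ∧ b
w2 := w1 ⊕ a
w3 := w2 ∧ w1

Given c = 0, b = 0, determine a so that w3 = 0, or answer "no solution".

Check with c = 0, b = 0 and a=0:
w1 = c ∧ b = 0 ∧ 0 = 0
w2 = w1 ⊕ a = 0 ⊕ 0 = 0
w3 = w2 ∧ w1 = 0 ∧ 0 = 0
So w3 = 0.

a=0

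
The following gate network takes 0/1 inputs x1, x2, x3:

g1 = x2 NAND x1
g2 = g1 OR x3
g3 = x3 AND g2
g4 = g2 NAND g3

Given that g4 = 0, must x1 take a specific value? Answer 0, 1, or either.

either

Both values of x1 occur among assignments with g4 = 0:
  x1=0: x1=0, x2=0, x3=1
  x1=1: x1=1, x2=0, x3=1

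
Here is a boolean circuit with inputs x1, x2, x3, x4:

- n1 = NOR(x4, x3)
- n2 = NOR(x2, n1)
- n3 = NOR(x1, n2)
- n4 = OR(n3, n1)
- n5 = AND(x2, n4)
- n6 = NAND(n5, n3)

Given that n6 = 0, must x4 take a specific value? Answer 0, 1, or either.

either

Both values of x4 occur among assignments with n6 = 0:
  x4=0: x1=0, x2=1, x3=0, x4=0
  x4=1: x1=0, x2=1, x3=0, x4=1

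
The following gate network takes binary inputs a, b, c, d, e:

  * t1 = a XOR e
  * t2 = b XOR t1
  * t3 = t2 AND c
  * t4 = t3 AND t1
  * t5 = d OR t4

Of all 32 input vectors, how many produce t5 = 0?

14

t5 = d OR t4 must be 0, so both d = 0 and t4 = 0.
t4 = t3 AND t1 must be 0, so at least one of t3, t1 is 0.
Enumerating the 32 input combinations, 14 give t5 = 0 and 18 give t5 = 1.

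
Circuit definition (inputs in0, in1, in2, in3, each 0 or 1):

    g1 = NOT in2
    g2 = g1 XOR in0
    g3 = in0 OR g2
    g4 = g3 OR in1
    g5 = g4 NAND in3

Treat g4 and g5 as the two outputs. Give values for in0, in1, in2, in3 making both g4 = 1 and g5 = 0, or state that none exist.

in0=0 in1=0 in2=0 in3=1

Check with in0=0 in1=0 in2=0 in3=1:
g1 = NOT in2 = NOT 0 = 1
g2 = g1 XOR in0 = 1 XOR 0 = 1
g3 = in0 OR g2 = 0 OR 1 = 1
g4 = g3 OR in1 = 1 OR 0 = 1
g5 = g4 NAND in3 = 1 NAND 1 = 0
So g4 = 1 and g5 = 0.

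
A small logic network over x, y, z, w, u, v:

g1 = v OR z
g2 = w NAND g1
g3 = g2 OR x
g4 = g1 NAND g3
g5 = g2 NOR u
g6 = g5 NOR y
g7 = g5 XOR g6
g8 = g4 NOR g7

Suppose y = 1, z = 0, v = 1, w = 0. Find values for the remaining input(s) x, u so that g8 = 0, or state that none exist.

With y = 1, z = 0, v = 1, w = 0 fixed, none of the 4 settings of x, u give g8 = 0.
For example, with x=0, u=0:
g1 = v OR z = 1 OR 0 = 1
g2 = w NAND g1 = 0 NAND 1 = 1
g3 = g2 OR x = 1 OR 0 = 1
g4 = g1 NAND g3 = 1 NAND 1 = 0
g5 = g2 NOR u = 1 NOR 0 = 0
g6 = g5 NOR y = 0 NOR 1 = 0
g7 = g5 XOR g6 = 0 XOR 0 = 0
g8 = g4 NOR g7 = 0 NOR 0 = 1
giving g8 = 1 ≠ 0.

no solution exists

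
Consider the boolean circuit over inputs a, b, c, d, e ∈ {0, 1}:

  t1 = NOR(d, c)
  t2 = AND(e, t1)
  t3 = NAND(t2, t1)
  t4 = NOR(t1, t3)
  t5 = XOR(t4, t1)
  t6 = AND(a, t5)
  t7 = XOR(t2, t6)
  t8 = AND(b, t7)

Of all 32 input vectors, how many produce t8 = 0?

30

t8 = AND(b, t7) must be 0, so at least one of b, t7 is 0.
Enumerating the 32 input combinations, 30 give t8 = 0 and 2 give t8 = 1.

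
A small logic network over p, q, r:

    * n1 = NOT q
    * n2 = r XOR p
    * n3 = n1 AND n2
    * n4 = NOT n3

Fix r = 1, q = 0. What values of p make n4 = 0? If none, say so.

p=0

n4 = NOT n3 must be 0, so n3 = 1.
Check with r = 1, q = 0 and p=0:
n1 = NOT q = NOT 0 = 1
n2 = r XOR p = 1 XOR 0 = 1
n3 = n1 AND n2 = 1 AND 1 = 1
n4 = NOT n3 = NOT 1 = 0
So n4 = 0.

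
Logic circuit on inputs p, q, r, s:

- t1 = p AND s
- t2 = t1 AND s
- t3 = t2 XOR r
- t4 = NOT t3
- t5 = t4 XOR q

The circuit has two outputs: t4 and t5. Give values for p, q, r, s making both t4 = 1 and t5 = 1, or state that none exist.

p=0, q=0, r=0, s=1

Check with p=0, q=0, r=0, s=1:
t1 = p AND s = 0 AND 1 = 0
t2 = t1 AND s = 0 AND 1 = 0
t3 = t2 XOR r = 0 XOR 0 = 0
t4 = NOT t3 = NOT 0 = 1
t5 = t4 XOR q = 1 XOR 0 = 1
So t4 = 1 and t5 = 1.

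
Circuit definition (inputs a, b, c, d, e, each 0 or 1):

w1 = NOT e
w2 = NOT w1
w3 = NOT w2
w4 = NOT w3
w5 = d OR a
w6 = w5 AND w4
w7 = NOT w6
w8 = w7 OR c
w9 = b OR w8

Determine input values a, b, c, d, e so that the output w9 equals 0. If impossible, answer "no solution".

w9 = b OR w8 must be 0, so both b = 0 and w8 = 0.
w8 = w7 OR c must be 0, so both w7 = 0 and c = 0.
Check with a=0 b=0 c=0 d=1 e=1:
w1 = NOT e = NOT 1 = 0
w2 = NOT w1 = NOT 0 = 1
w3 = NOT w2 = NOT 1 = 0
w4 = NOT w3 = NOT 0 = 1
w5 = d OR a = 1 OR 0 = 1
w6 = w5 AND w4 = 1 AND 1 = 1
w7 = NOT w6 = NOT 1 = 0
w8 = w7 OR c = 0 OR 0 = 0
w9 = b OR w8 = 0 OR 0 = 0
So w9 = 0 as required.

a=0 b=0 c=0 d=1 e=1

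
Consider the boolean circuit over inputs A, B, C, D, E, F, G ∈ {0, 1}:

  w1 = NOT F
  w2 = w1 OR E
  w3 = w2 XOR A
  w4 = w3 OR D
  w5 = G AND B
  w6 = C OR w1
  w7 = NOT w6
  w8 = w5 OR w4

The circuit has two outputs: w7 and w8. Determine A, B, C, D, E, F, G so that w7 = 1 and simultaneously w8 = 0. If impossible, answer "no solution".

A=0 B=0 C=0 D=0 E=0 F=1 G=1

Check with A=0 B=0 C=0 D=0 E=0 F=1 G=1:
w1 = NOT F = NOT 1 = 0
w2 = w1 OR E = 0 OR 0 = 0
w3 = w2 XOR A = 0 XOR 0 = 0
w4 = w3 OR D = 0 OR 0 = 0
w5 = G AND B = 1 AND 0 = 0
w6 = C OR w1 = 0 OR 0 = 0
w7 = NOT w6 = NOT 0 = 1
w8 = w5 OR w4 = 0 OR 0 = 0
So w7 = 1 and w8 = 0.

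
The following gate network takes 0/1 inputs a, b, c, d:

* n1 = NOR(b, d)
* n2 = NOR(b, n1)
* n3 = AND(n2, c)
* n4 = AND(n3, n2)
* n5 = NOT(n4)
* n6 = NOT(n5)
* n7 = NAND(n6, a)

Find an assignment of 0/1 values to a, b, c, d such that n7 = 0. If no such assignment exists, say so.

a=1, b=0, c=1, d=1

Check with a=1, b=0, c=1, d=1:
n1 = NOR(b, d) = NOR(0, 1) = 0
n2 = NOR(b, n1) = NOR(0, 0) = 1
n3 = AND(n2, c) = AND(1, 1) = 1
n4 = AND(n3, n2) = AND(1, 1) = 1
n5 = NOT(n4) = NOT 1 = 0
n6 = NOT(n5) = NOT 0 = 1
n7 = NAND(n6, a) = NAND(1, 1) = 0
So n7 = 0 as required.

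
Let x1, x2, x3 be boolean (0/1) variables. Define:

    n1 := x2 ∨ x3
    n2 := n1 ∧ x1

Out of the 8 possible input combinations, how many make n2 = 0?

n2 = n1 ∧ x1 must be 0, so at least one of n1, x1 is 0.
Enumerating the 8 input combinations, 5 give n2 = 0 and 3 give n2 = 1.

5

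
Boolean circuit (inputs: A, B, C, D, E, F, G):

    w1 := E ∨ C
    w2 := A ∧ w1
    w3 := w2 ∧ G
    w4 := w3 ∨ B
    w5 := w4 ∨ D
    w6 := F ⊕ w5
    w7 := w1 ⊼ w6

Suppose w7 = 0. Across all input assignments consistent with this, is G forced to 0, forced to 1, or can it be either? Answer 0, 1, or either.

either

Both values of G occur among assignments with w7 = 0:
  G=0: A=0, B=0, C=0, D=0, E=1, F=1, G=0
  G=1: A=0, B=0, C=0, D=0, E=1, F=1, G=1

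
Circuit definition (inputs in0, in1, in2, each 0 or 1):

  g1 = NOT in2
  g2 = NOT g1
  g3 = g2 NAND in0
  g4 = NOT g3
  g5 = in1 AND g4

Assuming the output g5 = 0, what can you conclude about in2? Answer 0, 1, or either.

either

Both values of in2 occur among assignments with g5 = 0:
  in2=0: in0=0, in1=0, in2=0
  in2=1: in0=0, in1=0, in2=1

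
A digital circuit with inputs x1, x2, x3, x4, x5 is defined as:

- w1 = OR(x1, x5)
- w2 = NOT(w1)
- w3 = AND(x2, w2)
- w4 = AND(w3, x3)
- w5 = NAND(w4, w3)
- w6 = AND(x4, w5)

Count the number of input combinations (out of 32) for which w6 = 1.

w6 = AND(x4, w5) must be 1, so both x4 = 1 and w5 = 1.
Enumerating the 32 input combinations, 15 give w6 = 1 and 17 give w6 = 0.

15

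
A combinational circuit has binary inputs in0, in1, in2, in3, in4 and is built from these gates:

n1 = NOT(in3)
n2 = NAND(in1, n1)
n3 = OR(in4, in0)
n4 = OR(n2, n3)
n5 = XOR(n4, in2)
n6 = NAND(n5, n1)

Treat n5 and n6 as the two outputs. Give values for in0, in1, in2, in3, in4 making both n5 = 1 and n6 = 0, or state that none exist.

Check with in0=1, in1=1, in2=0, in3=0, in4=0:
n1 = NOT(in3) = NOT 0 = 1
n2 = NAND(in1, n1) = NAND(1, 1) = 0
n3 = OR(in4, in0) = OR(0, 1) = 1
n4 = OR(n2, n3) = OR(0, 1) = 1
n5 = XOR(n4, in2) = XOR(1, 0) = 1
n6 = NAND(n5, n1) = NAND(1, 1) = 0
So n5 = 1 and n6 = 0.

in0=1, in1=1, in2=0, in3=0, in4=0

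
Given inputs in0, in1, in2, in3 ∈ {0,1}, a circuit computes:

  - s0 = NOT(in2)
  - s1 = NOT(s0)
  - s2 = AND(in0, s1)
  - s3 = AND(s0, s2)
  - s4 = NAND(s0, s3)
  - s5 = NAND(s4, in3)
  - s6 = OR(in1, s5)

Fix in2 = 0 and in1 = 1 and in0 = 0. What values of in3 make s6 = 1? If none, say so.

Check with in2 = 0 and in1 = 1 and in0 = 0 and in3=1:
s0 = NOT(in2) = NOT 0 = 1
s1 = NOT(s0) = NOT 1 = 0
s2 = AND(in0, s1) = AND(0, 0) = 0
s3 = AND(s0, s2) = AND(1, 0) = 0
s4 = NAND(s0, s3) = NAND(1, 0) = 1
s5 = NAND(s4, in3) = NAND(1, 1) = 0
s6 = OR(in1, s5) = OR(1, 0) = 1
So s6 = 1.

in3=1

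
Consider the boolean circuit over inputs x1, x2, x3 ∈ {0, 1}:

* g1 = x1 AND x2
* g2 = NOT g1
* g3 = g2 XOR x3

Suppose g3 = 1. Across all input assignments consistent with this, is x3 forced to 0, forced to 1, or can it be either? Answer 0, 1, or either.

either

Both values of x3 occur among assignments with g3 = 1:
  x3=0: x1=0, x2=0, x3=0
  x3=1: x1=1, x2=1, x3=1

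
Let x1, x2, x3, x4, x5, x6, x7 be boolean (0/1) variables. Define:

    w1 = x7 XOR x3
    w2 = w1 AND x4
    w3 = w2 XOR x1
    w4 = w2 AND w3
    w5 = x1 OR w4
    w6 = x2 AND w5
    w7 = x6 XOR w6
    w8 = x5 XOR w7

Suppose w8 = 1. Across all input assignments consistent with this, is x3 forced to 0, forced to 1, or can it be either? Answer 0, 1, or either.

Both values of x3 occur among assignments with w8 = 1:
  x3=0: x1=0, x2=0, x3=0, x4=0, x5=0, x6=1, x7=0
  x3=1: x1=0, x2=0, x3=1, x4=0, x5=0, x6=1, x7=0

either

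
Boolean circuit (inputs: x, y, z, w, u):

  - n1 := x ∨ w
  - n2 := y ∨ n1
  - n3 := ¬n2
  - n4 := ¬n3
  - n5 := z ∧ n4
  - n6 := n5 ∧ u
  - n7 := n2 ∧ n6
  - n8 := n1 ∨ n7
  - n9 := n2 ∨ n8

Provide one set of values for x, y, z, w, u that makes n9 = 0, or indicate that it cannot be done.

n9 = n2 ∨ n8 must be 0, so both n2 = 0 and n8 = 0.
n2 = y ∨ n1 must be 0, so both y = 0 and n1 = 0.
Check with x=0, y=0, z=1, w=0, u=0:
n1 = x ∨ w = 0 ∨ 0 = 0
n2 = y ∨ n1 = 0 ∨ 0 = 0
n3 = ¬n2 = ¬0 = 1
n4 = ¬n3 = ¬1 = 0
n5 = z ∧ n4 = 1 ∧ 0 = 0
n6 = n5 ∧ u = 0 ∧ 0 = 0
n7 = n2 ∧ n6 = 0 ∧ 0 = 0
n8 = n1 ∨ n7 = 0 ∨ 0 = 0
n9 = n2 ∨ n8 = 0 ∨ 0 = 0
So n9 = 0 as required.

x=0, y=0, z=1, w=0, u=0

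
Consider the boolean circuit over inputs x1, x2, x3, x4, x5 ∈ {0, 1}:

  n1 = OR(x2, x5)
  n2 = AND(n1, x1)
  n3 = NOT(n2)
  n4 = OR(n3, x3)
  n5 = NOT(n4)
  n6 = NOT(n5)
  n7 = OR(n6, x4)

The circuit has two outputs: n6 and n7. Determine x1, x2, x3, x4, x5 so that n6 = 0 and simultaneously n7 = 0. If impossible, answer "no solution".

x1=1 x2=0 x3=0 x4=0 x5=1

Check with x1=1 x2=0 x3=0 x4=0 x5=1:
n1 = OR(x2, x5) = OR(0, 1) = 1
n2 = AND(n1, x1) = AND(1, 1) = 1
n3 = NOT(n2) = NOT 1 = 0
n4 = OR(n3, x3) = OR(0, 0) = 0
n5 = NOT(n4) = NOT 0 = 1
n6 = NOT(n5) = NOT 1 = 0
n7 = OR(n6, x4) = OR(0, 0) = 0
So n6 = 0 and n7 = 0.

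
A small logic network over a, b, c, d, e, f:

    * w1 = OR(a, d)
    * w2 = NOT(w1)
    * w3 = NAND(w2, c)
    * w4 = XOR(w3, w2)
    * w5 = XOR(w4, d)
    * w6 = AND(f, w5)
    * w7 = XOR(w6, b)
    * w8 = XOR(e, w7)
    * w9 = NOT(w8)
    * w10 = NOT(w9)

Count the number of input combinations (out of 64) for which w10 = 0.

32

w10 = NOT(w9) must be 0, so w9 = 1.
w9 = NOT(w8) must be 1, so w8 = 0.
w8 = XOR(e, w7) must be 0, so e and w7 are equal.
Enumerating the 64 input combinations, 32 give w10 = 0 and 32 give w10 = 1.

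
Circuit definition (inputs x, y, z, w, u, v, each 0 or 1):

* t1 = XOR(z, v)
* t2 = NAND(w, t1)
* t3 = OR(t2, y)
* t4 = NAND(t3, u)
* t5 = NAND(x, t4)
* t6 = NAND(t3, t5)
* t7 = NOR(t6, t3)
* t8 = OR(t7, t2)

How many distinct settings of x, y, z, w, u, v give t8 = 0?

16

t8 = OR(t7, t2) must be 0, so both t7 = 0 and t2 = 0.
t7 = NOR(t6, t3) must be 0, so at least one of t6, t3 is 1.
t2 = NAND(w, t1) must be 0, so both w = 1 and t1 = 1.
Enumerating the 64 input combinations, 16 give t8 = 0 and 48 give t8 = 1.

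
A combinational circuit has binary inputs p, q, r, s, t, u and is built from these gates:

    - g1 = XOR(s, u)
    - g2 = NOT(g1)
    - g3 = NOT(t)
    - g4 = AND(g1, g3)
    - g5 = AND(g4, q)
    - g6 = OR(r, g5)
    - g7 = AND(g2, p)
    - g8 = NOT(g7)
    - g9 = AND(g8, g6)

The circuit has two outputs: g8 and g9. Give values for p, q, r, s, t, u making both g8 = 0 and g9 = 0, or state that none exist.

p=1, q=0, r=1, s=0, t=1, u=0

Check with p=1, q=0, r=1, s=0, t=1, u=0:
g1 = XOR(s, u) = XOR(0, 0) = 0
g2 = NOT(g1) = NOT 0 = 1
g3 = NOT(t) = NOT 1 = 0
g4 = AND(g1, g3) = AND(0, 0) = 0
g5 = AND(g4, q) = AND(0, 0) = 0
g6 = OR(r, g5) = OR(1, 0) = 1
g7 = AND(g2, p) = AND(1, 1) = 1
g8 = NOT(g7) = NOT 1 = 0
g9 = AND(g8, g6) = AND(0, 1) = 0
So g8 = 0 and g9 = 0.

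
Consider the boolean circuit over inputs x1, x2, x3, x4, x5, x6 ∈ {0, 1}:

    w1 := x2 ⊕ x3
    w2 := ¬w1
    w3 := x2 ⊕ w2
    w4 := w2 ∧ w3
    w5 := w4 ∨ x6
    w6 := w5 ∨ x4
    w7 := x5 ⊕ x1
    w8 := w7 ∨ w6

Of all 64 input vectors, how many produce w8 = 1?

w8 = w7 ∨ w6 must be 1, so at least one of w7, w6 is 1.
Enumerating the 64 input combinations, 58 give w8 = 1 and 6 give w8 = 0.

58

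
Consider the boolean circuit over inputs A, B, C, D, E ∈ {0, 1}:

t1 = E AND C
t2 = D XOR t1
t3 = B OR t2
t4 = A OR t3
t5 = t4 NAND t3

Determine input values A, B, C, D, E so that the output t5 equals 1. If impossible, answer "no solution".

Check with A=1, B=0, C=0, D=0, E=0:
t1 = E AND C = 0 AND 0 = 0
t2 = D XOR t1 = 0 XOR 0 = 0
t3 = B OR t2 = 0 OR 0 = 0
t4 = A OR t3 = 1 OR 0 = 1
t5 = t4 NAND t3 = 1 NAND 0 = 1
So t5 = 1 as required.

A=1, B=0, C=0, D=0, E=0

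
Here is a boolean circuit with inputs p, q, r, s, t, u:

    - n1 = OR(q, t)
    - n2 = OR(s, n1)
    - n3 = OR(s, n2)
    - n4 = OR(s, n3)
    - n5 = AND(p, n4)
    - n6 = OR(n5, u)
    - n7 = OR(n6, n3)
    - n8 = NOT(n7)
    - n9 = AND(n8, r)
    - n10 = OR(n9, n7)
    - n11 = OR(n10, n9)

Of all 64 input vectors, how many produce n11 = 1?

n11 = OR(n10, n9) must be 1, so at least one of n10, n9 is 1.
Enumerating the 64 input combinations, 62 give n11 = 1 and 2 give n11 = 0.

62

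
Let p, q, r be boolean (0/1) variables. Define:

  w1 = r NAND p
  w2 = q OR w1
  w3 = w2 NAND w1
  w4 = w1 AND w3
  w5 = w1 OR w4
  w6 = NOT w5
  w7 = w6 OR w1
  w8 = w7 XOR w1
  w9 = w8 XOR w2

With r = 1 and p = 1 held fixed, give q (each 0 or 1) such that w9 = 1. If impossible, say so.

q=0

Check with r = 1 and p = 1 and q=0:
w1 = r NAND p = 1 NAND 1 = 0
w2 = q OR w1 = 0 OR 0 = 0
w3 = w2 NAND w1 = 0 NAND 0 = 1
w4 = w1 AND w3 = 0 AND 1 = 0
w5 = w1 OR w4 = 0 OR 0 = 0
w6 = NOT w5 = NOT 0 = 1
w7 = w6 OR w1 = 1 OR 0 = 1
w8 = w7 XOR w1 = 1 XOR 0 = 1
w9 = w8 XOR w2 = 1 XOR 0 = 1
So w9 = 1.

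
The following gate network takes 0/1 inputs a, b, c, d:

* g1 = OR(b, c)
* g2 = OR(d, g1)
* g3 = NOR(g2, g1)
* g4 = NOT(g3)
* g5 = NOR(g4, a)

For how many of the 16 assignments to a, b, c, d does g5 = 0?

15

g5 = NOR(g4, a) must be 0, so at least one of g4, a is 1.
Enumerating the 16 input combinations, 15 give g5 = 0 and 1 give g5 = 1.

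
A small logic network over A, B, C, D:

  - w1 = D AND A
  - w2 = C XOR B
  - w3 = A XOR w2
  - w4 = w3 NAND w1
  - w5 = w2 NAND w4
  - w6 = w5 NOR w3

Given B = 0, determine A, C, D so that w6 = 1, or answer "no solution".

A=1 C=1 D=0

Check with B = 0 and A=1, C=1, D=0:
w1 = D AND A = 0 AND 1 = 0
w2 = C XOR B = 1 XOR 0 = 1
w3 = A XOR w2 = 1 XOR 1 = 0
w4 = w3 NAND w1 = 0 NAND 0 = 1
w5 = w2 NAND w4 = 1 NAND 1 = 0
w6 = w5 NOR w3 = 0 NOR 0 = 1
So w6 = 1.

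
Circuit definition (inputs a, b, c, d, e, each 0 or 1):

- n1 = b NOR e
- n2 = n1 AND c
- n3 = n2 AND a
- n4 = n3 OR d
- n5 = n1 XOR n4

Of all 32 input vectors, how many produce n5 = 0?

17

n5 = n1 XOR n4 must be 0, so n1 and n4 are equal.
Enumerating the 32 input combinations, 17 give n5 = 0 and 15 give n5 = 1.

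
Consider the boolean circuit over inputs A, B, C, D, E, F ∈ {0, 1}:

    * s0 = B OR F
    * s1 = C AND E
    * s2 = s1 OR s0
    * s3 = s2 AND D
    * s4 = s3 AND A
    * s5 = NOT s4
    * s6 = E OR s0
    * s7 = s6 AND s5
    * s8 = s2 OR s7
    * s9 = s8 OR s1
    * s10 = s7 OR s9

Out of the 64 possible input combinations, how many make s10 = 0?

s10 = s7 OR s9 must be 0, so both s7 = 0 and s9 = 0.
Enumerating the 64 input combinations, 8 give s10 = 0 and 56 give s10 = 1.

8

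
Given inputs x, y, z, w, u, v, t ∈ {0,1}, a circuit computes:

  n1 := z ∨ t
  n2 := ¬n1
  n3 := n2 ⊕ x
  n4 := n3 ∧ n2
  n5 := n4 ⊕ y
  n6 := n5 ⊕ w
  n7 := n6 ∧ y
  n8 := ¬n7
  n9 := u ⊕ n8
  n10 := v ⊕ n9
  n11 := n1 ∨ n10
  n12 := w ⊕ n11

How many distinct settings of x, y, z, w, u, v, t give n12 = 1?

64

n12 = w ⊕ n11 must be 1, so w and n11 differ.
Enumerating the 128 input combinations, 64 give n12 = 1 and 64 give n12 = 0.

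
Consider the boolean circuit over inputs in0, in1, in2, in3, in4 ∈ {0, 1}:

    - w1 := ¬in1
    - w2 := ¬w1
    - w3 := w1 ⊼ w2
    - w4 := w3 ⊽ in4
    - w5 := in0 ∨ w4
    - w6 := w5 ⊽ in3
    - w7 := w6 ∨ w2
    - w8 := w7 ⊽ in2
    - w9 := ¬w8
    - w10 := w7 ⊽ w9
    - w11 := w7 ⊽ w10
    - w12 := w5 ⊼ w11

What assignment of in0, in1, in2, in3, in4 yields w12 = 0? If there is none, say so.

in0=1, in1=0, in2=1, in3=1, in4=1

Check with in0=1, in1=0, in2=1, in3=1, in4=1:
w1 = ¬in1 = ¬0 = 1
w2 = ¬w1 = ¬1 = 0
w3 = w1 ⊼ w2 = 1 ⊼ 0 = 1
w4 = w3 ⊽ in4 = 1 ⊽ 1 = 0
w5 = in0 ∨ w4 = 1 ∨ 0 = 1
w6 = w5 ⊽ in3 = 1 ⊽ 1 = 0
w7 = w6 ∨ w2 = 0 ∨ 0 = 0
w8 = w7 ⊽ in2 = 0 ⊽ 1 = 0
w9 = ¬w8 = ¬0 = 1
w10 = w7 ⊽ w9 = 0 ⊽ 1 = 0
w11 = w7 ⊽ w10 = 0 ⊽ 0 = 1
w12 = w5 ⊼ w11 = 1 ⊼ 1 = 0
So w12 = 0 as required.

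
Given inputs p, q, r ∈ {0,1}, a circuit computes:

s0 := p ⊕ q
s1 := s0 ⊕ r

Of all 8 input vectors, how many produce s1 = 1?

s1 = s0 ⊕ r must be 1, so s0 and r differ.
Satisfying assignments:
  p=0, q=0, r=1
  p=0, q=1, r=0
  p=1, q=0, r=0
  p=1, q=1, r=1

4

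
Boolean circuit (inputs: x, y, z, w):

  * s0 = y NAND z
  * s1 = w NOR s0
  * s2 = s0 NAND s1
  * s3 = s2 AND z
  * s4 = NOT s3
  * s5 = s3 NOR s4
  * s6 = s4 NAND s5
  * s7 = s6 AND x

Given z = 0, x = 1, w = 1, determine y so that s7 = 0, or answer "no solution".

With z = 0, x = 1, w = 1 fixed, none of the 2 settings of y give s7 = 0.
For example, with y=1:
s0 = y NAND z = 1 NAND 0 = 1
s1 = w NOR s0 = 1 NOR 1 = 0
s2 = s0 NAND s1 = 1 NAND 0 = 1
s3 = s2 AND z = 1 AND 0 = 0
s4 = NOT s3 = NOT 0 = 1
s5 = s3 NOR s4 = 0 NOR 1 = 0
s6 = s4 NAND s5 = 1 NAND 0 = 1
s7 = s6 AND x = 1 AND 1 = 1
giving s7 = 1 ≠ 0.

no solution exists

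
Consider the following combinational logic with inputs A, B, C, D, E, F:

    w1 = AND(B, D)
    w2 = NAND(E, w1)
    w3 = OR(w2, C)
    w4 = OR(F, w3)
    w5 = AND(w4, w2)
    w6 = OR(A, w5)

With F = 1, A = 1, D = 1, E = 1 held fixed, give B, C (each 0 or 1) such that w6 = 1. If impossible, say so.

B=0, C=0

w6 = OR(A, w5) must be 1, so at least one of A, w5 is 1.
Check with F = 1, A = 1, D = 1, E = 1 and B=0, C=0:
w1 = AND(B, D) = AND(0, 1) = 0
w2 = NAND(E, w1) = NAND(1, 0) = 1
w3 = OR(w2, C) = OR(1, 0) = 1
w4 = OR(F, w3) = OR(1, 1) = 1
w5 = AND(w4, w2) = AND(1, 1) = 1
w6 = OR(A, w5) = OR(1, 1) = 1
So w6 = 1.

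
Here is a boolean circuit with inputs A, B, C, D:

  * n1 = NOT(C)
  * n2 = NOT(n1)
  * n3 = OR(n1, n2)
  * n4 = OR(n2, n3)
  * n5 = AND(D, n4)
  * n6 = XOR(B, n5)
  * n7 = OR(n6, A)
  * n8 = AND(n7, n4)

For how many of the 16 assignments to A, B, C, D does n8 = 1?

n8 = AND(n7, n4) must be 1, so both n7 = 1 and n4 = 1.
n7 = OR(n6, A) must be 1, so at least one of n6, A is 1.
n4 = OR(n2, n3) must be 1, so at least one of n2, n3 is 1.
Enumerating the 16 input combinations, 12 give n8 = 1 and 4 give n8 = 0.

12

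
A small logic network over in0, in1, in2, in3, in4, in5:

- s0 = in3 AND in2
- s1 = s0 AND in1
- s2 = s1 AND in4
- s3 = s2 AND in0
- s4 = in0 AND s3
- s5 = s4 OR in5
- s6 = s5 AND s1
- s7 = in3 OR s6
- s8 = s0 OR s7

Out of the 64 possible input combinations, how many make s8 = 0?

32

s8 = s0 OR s7 must be 0, so both s0 = 0 and s7 = 0.
Enumerating the 64 input combinations, 32 give s8 = 0 and 32 give s8 = 1.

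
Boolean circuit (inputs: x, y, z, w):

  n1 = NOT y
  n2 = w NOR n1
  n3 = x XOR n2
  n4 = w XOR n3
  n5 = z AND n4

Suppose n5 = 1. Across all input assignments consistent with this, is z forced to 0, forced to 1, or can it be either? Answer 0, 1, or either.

1

n5 = z AND n4 must be 1, so both z = 1 and n4 = 1.
Every assignment with n5 = 1 has z = 1; there are 4 such assignment(s).
  x=0, y=0, z=1, w=1
  x=0, y=1, z=1, w=0
  x=0, y=1, z=1, w=1
  x=1, y=0, z=1, w=0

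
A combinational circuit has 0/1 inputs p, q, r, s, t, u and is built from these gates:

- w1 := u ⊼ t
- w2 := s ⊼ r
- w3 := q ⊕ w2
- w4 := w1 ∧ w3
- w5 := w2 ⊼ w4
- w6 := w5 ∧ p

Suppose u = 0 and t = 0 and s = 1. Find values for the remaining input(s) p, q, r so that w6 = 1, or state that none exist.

p=1, q=0, r=1

Check with u = 0 and t = 0 and s = 1 and p=1, q=0, r=1:
w1 = u ⊼ t = 0 ⊼ 0 = 1
w2 = s ⊼ r = 1 ⊼ 1 = 0
w3 = q ⊕ w2 = 0 ⊕ 0 = 0
w4 = w1 ∧ w3 = 1 ∧ 0 = 0
w5 = w2 ⊼ w4 = 0 ⊼ 0 = 1
w6 = w5 ∧ p = 1 ∧ 1 = 1
So w6 = 1.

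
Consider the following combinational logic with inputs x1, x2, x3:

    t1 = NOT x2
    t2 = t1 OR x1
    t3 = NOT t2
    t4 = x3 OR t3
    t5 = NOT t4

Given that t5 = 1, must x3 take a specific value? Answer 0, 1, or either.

0

t5 = NOT t4 must be 1, so t4 = 0.
t4 = x3 OR t3 must be 0, so both x3 = 0 and t3 = 0.
t3 = NOT t2 must be 0, so t2 = 1.
Every assignment with t5 = 1 has x3 = 0; there are 3 such assignment(s).
  x1=0, x2=0, x3=0
  x1=1, x2=0, x3=0
  x1=1, x2=1, x3=0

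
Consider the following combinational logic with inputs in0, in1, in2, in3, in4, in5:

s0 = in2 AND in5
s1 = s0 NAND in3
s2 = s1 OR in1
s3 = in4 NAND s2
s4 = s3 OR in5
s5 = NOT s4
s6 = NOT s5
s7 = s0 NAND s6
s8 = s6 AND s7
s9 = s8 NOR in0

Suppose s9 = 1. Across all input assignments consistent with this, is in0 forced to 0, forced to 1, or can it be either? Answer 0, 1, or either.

s9 = s8 NOR in0 must be 1, so both s8 = 0 and in0 = 0.
s8 = s6 AND s7 must be 0, so at least one of s6, s7 is 0.
Every assignment with s9 = 1 has in0 = 0; there are 16 such assignment(s).

0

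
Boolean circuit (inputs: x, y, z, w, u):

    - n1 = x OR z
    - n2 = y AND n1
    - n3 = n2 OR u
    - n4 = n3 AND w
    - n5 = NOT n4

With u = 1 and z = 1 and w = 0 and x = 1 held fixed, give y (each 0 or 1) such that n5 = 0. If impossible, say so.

With u = 1 and z = 1 and w = 0 and x = 1 fixed, none of the 2 settings of y give n5 = 0.
For example, with y=0:
n1 = x OR z = 1 OR 1 = 1
n2 = y AND n1 = 0 AND 1 = 0
n3 = n2 OR u = 0 OR 1 = 1
n4 = n3 AND w = 1 AND 0 = 0
n5 = NOT n4 = NOT 0 = 1
giving n5 = 1 ≠ 0.

no solution exists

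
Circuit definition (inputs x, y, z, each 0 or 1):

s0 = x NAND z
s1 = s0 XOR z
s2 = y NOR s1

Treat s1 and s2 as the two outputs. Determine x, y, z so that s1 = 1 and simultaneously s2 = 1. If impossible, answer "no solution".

Across all 8 input combinations, none give both s1 = 1 and s2 = 1.

no solution exists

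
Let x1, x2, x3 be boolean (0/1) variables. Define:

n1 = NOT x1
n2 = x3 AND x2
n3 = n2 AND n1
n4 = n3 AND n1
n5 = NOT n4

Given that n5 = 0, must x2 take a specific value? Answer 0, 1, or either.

1

n5 = NOT n4 must be 0, so n4 = 1.
n4 = n3 AND n1 must be 1, so both n3 = 1 and n1 = 1.
n3 = n2 AND n1 must be 1, so both n2 = 1 and n1 = 1.
Every assignment with n5 = 0 has x2 = 1; there are 1 such assignment(s).
  x1=0, x2=1, x3=1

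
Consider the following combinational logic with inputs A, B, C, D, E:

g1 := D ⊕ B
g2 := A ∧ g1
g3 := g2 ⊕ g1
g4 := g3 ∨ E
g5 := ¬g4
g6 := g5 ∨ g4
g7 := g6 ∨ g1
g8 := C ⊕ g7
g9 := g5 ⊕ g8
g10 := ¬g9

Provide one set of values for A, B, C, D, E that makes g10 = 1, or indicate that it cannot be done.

A=1 B=1 C=1 D=0 E=1

g10 = ¬g9 must be 1, so g9 = 0.
Check with A=1 B=1 C=1 D=0 E=1:
g1 = D ⊕ B = 0 ⊕ 1 = 1
g2 = A ∧ g1 = 1 ∧ 1 = 1
g3 = g2 ⊕ g1 = 1 ⊕ 1 = 0
g4 = g3 ∨ E = 0 ∨ 1 = 1
g5 = ¬g4 = ¬1 = 0
g6 = g5 ∨ g4 = 0 ∨ 1 = 1
g7 = g6 ∨ g1 = 1 ∨ 1 = 1
g8 = C ⊕ g7 = 1 ⊕ 1 = 0
g9 = g5 ⊕ g8 = 0 ⊕ 0 = 0
g10 = ¬g9 = ¬0 = 1
So g10 = 1 as required.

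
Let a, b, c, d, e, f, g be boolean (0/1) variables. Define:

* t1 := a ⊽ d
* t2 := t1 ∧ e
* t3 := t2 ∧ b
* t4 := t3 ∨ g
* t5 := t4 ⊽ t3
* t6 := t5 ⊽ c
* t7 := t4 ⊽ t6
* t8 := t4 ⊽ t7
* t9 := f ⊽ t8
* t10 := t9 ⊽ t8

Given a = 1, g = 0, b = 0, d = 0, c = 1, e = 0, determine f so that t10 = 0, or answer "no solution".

Check with a = 1, g = 0, b = 0, d = 0, c = 1, e = 0 and f=0:
t1 = a ⊽ d = 1 ⊽ 0 = 0
t2 = t1 ∧ e = 0 ∧ 0 = 0
t3 = t2 ∧ b = 0 ∧ 0 = 0
t4 = t3 ∨ g = 0 ∨ 0 = 0
t5 = t4 ⊽ t3 = 0 ⊽ 0 = 1
t6 = t5 ⊽ c = 1 ⊽ 1 = 0
t7 = t4 ⊽ t6 = 0 ⊽ 0 = 1
t8 = t4 ⊽ t7 = 0 ⊽ 1 = 0
t9 = f ⊽ t8 = 0 ⊽ 0 = 1
t10 = t9 ⊽ t8 = 1 ⊽ 0 = 0
So t10 = 0.

f=0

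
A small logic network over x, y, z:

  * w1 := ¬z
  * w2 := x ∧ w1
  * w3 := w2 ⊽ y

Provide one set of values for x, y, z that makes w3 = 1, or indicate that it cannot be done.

w3 = w2 ⊽ y must be 1, so both w2 = 0 and y = 0.
w2 = x ∧ w1 must be 0, so at least one of x, w1 is 0.
Check with x=1 y=0 z=1:
w1 = ¬z = ¬1 = 0
w2 = x ∧ w1 = 1 ∧ 0 = 0
w3 = w2 ⊽ y = 0 ⊽ 0 = 1
So w3 = 1 as required.

x=1 y=0 z=1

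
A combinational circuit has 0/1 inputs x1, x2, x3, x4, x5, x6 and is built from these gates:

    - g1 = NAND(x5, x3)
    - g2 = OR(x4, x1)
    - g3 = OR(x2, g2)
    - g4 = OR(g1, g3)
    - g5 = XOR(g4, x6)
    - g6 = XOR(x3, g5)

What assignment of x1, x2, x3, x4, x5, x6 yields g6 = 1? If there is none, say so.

x1=1, x2=1, x3=1, x4=0, x5=0, x6=1

g6 = XOR(x3, g5) must be 1, so x3 and g5 differ.
Check with x1=1, x2=1, x3=1, x4=0, x5=0, x6=1:
g1 = NAND(x5, x3) = NAND(0, 1) = 1
g2 = OR(x4, x1) = OR(0, 1) = 1
g3 = OR(x2, g2) = OR(1, 1) = 1
g4 = OR(g1, g3) = OR(1, 1) = 1
g5 = XOR(g4, x6) = XOR(1, 1) = 0
g6 = XOR(x3, g5) = XOR(1, 0) = 1
So g6 = 1 as required.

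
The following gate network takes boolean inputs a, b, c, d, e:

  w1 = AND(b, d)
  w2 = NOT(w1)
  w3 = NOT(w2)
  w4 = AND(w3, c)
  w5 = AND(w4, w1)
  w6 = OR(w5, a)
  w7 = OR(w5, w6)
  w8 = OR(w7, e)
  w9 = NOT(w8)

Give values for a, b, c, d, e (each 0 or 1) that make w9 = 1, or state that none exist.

a=0 b=1 c=0 d=1 e=0

w9 = NOT(w8) must be 1, so w8 = 0.
w8 = OR(w7, e) must be 0, so both w7 = 0 and e = 0.
Check with a=0 b=1 c=0 d=1 e=0:
w1 = AND(b, d) = AND(1, 1) = 1
w2 = NOT(w1) = NOT 1 = 0
w3 = NOT(w2) = NOT 0 = 1
w4 = AND(w3, c) = AND(1, 0) = 0
w5 = AND(w4, w1) = AND(0, 1) = 0
w6 = OR(w5, a) = OR(0, 0) = 0
w7 = OR(w5, w6) = OR(0, 0) = 0
w8 = OR(w7, e) = OR(0, 0) = 0
w9 = NOT(w8) = NOT 0 = 1
So w9 = 1 as required.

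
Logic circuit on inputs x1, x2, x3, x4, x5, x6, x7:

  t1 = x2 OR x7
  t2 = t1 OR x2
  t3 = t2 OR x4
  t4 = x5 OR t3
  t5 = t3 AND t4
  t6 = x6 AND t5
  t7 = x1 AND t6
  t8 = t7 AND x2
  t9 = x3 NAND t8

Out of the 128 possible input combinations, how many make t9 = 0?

t9 = x3 NAND t8 must be 0, so both x3 = 1 and t8 = 1.
t8 = t7 AND x2 must be 1, so both t7 = 1 and x2 = 1.
Enumerating the 128 input combinations, 8 give t9 = 0 and 120 give t9 = 1.

8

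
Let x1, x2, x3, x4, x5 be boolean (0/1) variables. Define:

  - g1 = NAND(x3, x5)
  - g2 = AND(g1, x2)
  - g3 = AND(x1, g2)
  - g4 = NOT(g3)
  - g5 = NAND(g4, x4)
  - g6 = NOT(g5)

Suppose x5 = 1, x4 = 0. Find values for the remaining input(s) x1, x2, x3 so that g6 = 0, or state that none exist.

x1=1, x2=1, x3=1

g6 = NOT(g5) must be 0, so g5 = 1.
g5 = NAND(g4, x4) must be 1, so at least one of g4, x4 is 0.
Check with x5 = 1, x4 = 0 and x1=1, x2=1, x3=1:
g1 = NAND(x3, x5) = NAND(1, 1) = 0
g2 = AND(g1, x2) = AND(0, 1) = 0
g3 = AND(x1, g2) = AND(1, 0) = 0
g4 = NOT(g3) = NOT 0 = 1
g5 = NAND(g4, x4) = NAND(1, 0) = 1
g6 = NOT(g5) = NOT 1 = 0
So g6 = 0.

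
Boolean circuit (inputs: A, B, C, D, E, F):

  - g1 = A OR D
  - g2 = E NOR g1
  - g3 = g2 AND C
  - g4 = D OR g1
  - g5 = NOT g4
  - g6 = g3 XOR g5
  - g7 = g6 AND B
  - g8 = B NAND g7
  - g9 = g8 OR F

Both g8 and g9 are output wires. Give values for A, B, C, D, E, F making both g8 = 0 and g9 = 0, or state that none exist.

A=0 B=1 C=1 D=0 E=1 F=0

Check with A=0 B=1 C=1 D=0 E=1 F=0:
g1 = A OR D = 0 OR 0 = 0
g2 = E NOR g1 = 1 NOR 0 = 0
g3 = g2 AND C = 0 AND 1 = 0
g4 = D OR g1 = 0 OR 0 = 0
g5 = NOT g4 = NOT 0 = 1
g6 = g3 XOR g5 = 0 XOR 1 = 1
g7 = g6 AND B = 1 AND 1 = 1
g8 = B NAND g7 = 1 NAND 1 = 0
g9 = g8 OR F = 0 OR 0 = 0
So g8 = 0 and g9 = 0.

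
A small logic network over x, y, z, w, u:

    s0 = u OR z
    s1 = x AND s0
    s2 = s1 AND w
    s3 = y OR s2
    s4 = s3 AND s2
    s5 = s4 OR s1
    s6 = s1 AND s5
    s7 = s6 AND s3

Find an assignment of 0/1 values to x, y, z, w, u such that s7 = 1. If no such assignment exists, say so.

x=1, y=1, z=1, w=0, u=1

s7 = s6 AND s3 must be 1, so both s6 = 1 and s3 = 1.
s6 = s1 AND s5 must be 1, so both s1 = 1 and s5 = 1.
Check with x=1, y=1, z=1, w=0, u=1:
s0 = u OR z = 1 OR 1 = 1
s1 = x AND s0 = 1 AND 1 = 1
s2 = s1 AND w = 1 AND 0 = 0
s3 = y OR s2 = 1 OR 0 = 1
s4 = s3 AND s2 = 1 AND 0 = 0
s5 = s4 OR s1 = 0 OR 1 = 1
s6 = s1 AND s5 = 1 AND 1 = 1
s7 = s6 AND s3 = 1 AND 1 = 1
So s7 = 1 as required.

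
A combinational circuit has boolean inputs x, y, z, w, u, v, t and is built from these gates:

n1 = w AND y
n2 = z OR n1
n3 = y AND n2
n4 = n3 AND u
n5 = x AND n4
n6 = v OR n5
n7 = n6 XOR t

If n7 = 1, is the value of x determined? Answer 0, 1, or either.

Both values of x occur among assignments with n7 = 1:
  x=0: x=0, y=0, z=0, w=0, u=0, v=0, t=1
  x=1: x=1, y=0, z=0, w=0, u=0, v=0, t=1

either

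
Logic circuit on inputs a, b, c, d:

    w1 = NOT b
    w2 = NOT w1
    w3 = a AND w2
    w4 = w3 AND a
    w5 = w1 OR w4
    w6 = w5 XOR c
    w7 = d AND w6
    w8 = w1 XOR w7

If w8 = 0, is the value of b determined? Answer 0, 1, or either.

either

Both values of b occur among assignments with w8 = 0:
  b=0: a=0, b=0, c=0, d=1
  b=1: a=0, b=1, c=0, d=0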